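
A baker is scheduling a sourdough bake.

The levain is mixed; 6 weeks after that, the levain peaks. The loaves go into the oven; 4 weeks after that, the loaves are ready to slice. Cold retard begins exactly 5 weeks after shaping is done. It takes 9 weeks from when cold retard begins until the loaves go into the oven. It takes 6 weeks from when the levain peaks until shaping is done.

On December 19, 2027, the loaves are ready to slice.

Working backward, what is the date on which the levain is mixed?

The loaves are ready to slice: Dec 19, 2027.
The loaves go into the oven: Dec 19, 2027 − 4 weeks = Nov 21, 2027.
Cold retard begins: Nov 21, 2027 − 9 weeks = Sep 19, 2027.
Shaping is done: Sep 19, 2027 − 5 weeks = Aug 15, 2027.
The levain peaks: Aug 15, 2027 − 6 weeks = Jul 4, 2027.
The levain is mixed: Jul 4, 2027 − 6 weeks = May 23, 2027.

May 23, 2027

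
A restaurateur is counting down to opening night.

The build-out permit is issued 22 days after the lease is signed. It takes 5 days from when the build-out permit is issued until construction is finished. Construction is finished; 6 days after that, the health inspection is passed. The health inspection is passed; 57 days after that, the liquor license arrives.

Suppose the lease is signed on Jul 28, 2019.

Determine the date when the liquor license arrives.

Oct 26, 2019

The lease is signed: Jul 28, 2019.
The build-out permit is issued: Jul 28, 2019 + 22 days = Aug 19, 2019.
Construction is finished: Aug 19, 2019 + 5 days = Aug 24, 2019.
The health inspection is passed: Aug 24, 2019 + 6 days = Aug 30, 2019.
The liquor license arrives: Aug 30, 2019 + 57 days = Oct 26, 2019.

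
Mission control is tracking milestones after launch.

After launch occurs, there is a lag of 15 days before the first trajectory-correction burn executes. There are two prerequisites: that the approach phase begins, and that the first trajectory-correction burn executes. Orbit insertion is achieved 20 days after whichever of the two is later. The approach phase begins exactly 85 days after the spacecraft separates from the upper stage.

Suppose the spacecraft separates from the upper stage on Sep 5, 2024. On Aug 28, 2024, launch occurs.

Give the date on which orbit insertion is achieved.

Dec 19, 2024

The spacecraft separates from the upper stage: Sep 5, 2024.
The approach phase begins: Sep 5, 2024 + 85 days = Nov 29, 2024.
Launch occurs: Aug 28, 2024.
The first trajectory-correction burn executes: Aug 28, 2024 + 15 days = Sep 12, 2024.
Both prerequisites met — the approach phase begins (Nov 29, 2024), the first trajectory-correction burn executes (Sep 12, 2024); the later is Nov 29, 2024.
Orbit insertion is achieved: Nov 29, 2024 + 20 days = Dec 19, 2024.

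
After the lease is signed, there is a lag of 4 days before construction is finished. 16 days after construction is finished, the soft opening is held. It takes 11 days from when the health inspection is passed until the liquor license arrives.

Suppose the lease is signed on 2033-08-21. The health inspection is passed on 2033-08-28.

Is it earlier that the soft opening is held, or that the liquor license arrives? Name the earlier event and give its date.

The lease is signed: Aug 21, 2033.
Construction is finished: Aug 21, 2033 + 4 days = Aug 25, 2033.
The soft opening is held: Aug 25, 2033 + 16 days = Sep 10, 2033.
The health inspection is passed: Aug 28, 2033.
The liquor license arrives: Aug 28, 2033 + 11 days = Sep 8, 2033.
Comparing: the soft opening is held on Sep 10, 2033 vs the liquor license arrives on Sep 8, 2033. Earlier: the liquor license arrives.

The liquor license arrives — 2033-09-08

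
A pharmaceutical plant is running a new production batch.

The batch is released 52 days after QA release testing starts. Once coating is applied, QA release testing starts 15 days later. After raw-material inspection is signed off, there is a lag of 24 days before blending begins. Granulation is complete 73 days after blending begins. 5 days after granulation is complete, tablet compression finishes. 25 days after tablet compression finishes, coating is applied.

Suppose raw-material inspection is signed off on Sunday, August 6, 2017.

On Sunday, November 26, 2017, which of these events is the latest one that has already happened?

Raw-material inspection is signed off: Aug 6, 2017.
Blending begins: Aug 6, 2017 + 24 days = Aug 30, 2017.
Granulation is complete: Aug 30, 2017 + 73 days = Nov 11, 2017.
Tablet compression finishes: Nov 11, 2017 + 5 days = Nov 16, 2017.
Coating is applied: Nov 16, 2017 + 25 days = Dec 11, 2017.
QA release testing starts: Dec 11, 2017 + 15 days = Dec 26, 2017.
The batch is released: Dec 26, 2017 + 52 days = Feb 16, 2018.
Nov 26, 2017 falls between when tablet compression finishes (Nov 16, 2017) and when coating is applied (Dec 11, 2017).

Tablet compression finishes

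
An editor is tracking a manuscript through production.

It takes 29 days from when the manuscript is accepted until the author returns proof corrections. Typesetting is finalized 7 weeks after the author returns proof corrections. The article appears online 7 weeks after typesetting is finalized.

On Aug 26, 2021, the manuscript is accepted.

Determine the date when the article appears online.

Dec 31, 2021

The manuscript is accepted: Aug 26, 2021.
The author returns proof corrections: Aug 26, 2021 + 29 days = Sep 24, 2021.
Typesetting is finalized: Sep 24, 2021 + 7 weeks = Nov 12, 2021.
The article appears online: Nov 12, 2021 + 7 weeks = Dec 31, 2021.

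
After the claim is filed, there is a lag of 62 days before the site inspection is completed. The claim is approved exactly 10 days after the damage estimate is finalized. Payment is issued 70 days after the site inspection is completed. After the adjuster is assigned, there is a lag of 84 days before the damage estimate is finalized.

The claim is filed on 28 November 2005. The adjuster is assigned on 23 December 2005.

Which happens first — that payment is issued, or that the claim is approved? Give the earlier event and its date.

The claim is filed: Nov 28, 2005.
The site inspection is completed: Nov 28, 2005 + 62 days = Jan 29, 2006.
Payment is issued: Jan 29, 2006 + 70 days = Apr 9, 2006.
The adjuster is assigned: Dec 23, 2005.
The damage estimate is finalized: Dec 23, 2005 + 84 days = Mar 17, 2006.
The claim is approved: Mar 17, 2006 + 10 days = Mar 27, 2006.
Comparing: payment is issued on Apr 9, 2006 vs the claim is approved on Mar 27, 2006. Earlier: the claim is approved.

The claim is approved — 27 March 2006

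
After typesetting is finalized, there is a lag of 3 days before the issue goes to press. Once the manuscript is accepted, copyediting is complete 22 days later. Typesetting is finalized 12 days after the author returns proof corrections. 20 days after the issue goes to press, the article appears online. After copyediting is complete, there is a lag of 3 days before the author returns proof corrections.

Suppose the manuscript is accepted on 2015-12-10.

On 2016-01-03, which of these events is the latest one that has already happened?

Copyediting is complete

The manuscript is accepted: Dec 10, 2015.
Copyediting is complete: Dec 10, 2015 + 22 days = Jan 1, 2016.
The author returns proof corrections: Jan 1, 2016 + 3 days = Jan 4, 2016.
Typesetting is finalized: Jan 4, 2016 + 12 days = Jan 16, 2016.
The issue goes to press: Jan 16, 2016 + 3 days = Jan 19, 2016.
The article appears online: Jan 19, 2016 + 20 days = Feb 8, 2016.
Jan 3, 2016 falls between when copyediting is complete (Jan 1, 2016) and when the author returns proof corrections (Jan 4, 2016).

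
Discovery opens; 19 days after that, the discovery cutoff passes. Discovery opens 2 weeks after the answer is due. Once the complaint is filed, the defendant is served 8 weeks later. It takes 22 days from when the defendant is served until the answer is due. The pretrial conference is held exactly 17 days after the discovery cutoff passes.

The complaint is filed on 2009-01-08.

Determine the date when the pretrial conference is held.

The complaint is filed: Jan 8, 2009.
The defendant is served: Jan 8, 2009 + 8 weeks = Mar 5, 2009.
The answer is due: Mar 5, 2009 + 22 days = Mar 27, 2009.
Discovery opens: Mar 27, 2009 + 2 weeks = Apr 10, 2009.
The discovery cutoff passes: Apr 10, 2009 + 19 days = Apr 29, 2009.
The pretrial conference is held: Apr 29, 2009 + 17 days = May 16, 2009.

2009-05-16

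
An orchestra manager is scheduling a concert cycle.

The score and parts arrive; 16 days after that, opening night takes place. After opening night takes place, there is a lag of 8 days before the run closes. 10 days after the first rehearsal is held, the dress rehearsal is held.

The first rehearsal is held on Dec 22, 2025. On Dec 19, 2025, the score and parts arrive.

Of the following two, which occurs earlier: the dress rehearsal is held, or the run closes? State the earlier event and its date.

The dress rehearsal is held — Jan 1, 2026

The first rehearsal is held: Dec 22, 2025.
The dress rehearsal is held: Dec 22, 2025 + 10 days = Jan 1, 2026.
The score and parts arrive: Dec 19, 2025.
Opening night takes place: Dec 19, 2025 + 16 days = Jan 4, 2026.
The run closes: Jan 4, 2026 + 8 days = Jan 12, 2026.
Comparing: the dress rehearsal is held on Jan 1, 2026 vs the run closes on Jan 12, 2026. Earlier: the dress rehearsal is held.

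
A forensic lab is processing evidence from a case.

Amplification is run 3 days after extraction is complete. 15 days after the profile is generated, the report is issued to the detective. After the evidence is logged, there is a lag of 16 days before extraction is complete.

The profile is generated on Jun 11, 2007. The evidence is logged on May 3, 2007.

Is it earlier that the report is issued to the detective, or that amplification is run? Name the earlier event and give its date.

Amplification is run — May 22, 2007

The profile is generated: Jun 11, 2007.
The report is issued to the detective: Jun 11, 2007 + 15 days = Jun 26, 2007.
The evidence is logged: May 3, 2007.
Extraction is complete: May 3, 2007 + 16 days = May 19, 2007.
Amplification is run: May 19, 2007 + 3 days = May 22, 2007.
Comparing: the report is issued to the detective on Jun 26, 2007 vs amplification is run on May 22, 2007. Earlier: amplification is run.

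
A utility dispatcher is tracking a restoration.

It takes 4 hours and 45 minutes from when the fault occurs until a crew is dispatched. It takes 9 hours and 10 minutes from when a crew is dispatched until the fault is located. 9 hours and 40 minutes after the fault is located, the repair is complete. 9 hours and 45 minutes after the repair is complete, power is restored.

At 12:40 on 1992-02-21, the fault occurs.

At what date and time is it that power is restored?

22:00 on 1992-02-22

The fault occurs: 12:40 Feb 21, 1992.
A crew is dispatched: 12:40 Feb 21, 1992 + 4h45m = 17:25 Feb 21, 1992.
The fault is located: 17:25 Feb 21, 1992 + 9h10m = 02:35 Feb 22, 1992.
The repair is complete: 02:35 Feb 22, 1992 + 9h40m = 12:15 Feb 22, 1992.
Power is restored: 12:15 Feb 22, 1992 + 9h45m = 22:00 Feb 22, 1992.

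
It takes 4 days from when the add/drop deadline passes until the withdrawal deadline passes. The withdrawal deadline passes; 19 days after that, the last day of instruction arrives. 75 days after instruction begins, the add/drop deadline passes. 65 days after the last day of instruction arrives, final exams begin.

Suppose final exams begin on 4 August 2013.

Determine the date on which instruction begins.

22 February 2013

Final exams begin: Aug 4, 2013.
The last day of instruction arrives: Aug 4, 2013 − 65 days = May 31, 2013.
The withdrawal deadline passes: May 31, 2013 − 19 days = May 12, 2013.
The add/drop deadline passes: May 12, 2013 − 4 days = May 8, 2013.
Instruction begins: May 8, 2013 − 75 days = Feb 22, 2013.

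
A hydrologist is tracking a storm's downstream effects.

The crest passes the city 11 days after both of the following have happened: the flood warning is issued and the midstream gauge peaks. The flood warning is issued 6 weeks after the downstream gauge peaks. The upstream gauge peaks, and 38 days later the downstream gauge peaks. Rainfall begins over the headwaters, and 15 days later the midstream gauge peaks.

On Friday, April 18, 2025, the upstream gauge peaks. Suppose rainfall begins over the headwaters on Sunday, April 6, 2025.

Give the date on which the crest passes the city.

Friday, July 18, 2025

The upstream gauge peaks: Apr 18, 2025.
The downstream gauge peaks: Apr 18, 2025 + 38 days = May 26, 2025.
The flood warning is issued: May 26, 2025 + 6 weeks = Jul 7, 2025.
Rainfall begins over the headwaters: Apr 6, 2025.
The midstream gauge peaks: Apr 6, 2025 + 15 days = Apr 21, 2025.
Both prerequisites met — the flood warning is issued (Jul 7, 2025), the midstream gauge peaks (Apr 21, 2025); the later is Jul 7, 2025.
The crest passes the city: Jul 7, 2025 + 11 days = Jul 18, 2025.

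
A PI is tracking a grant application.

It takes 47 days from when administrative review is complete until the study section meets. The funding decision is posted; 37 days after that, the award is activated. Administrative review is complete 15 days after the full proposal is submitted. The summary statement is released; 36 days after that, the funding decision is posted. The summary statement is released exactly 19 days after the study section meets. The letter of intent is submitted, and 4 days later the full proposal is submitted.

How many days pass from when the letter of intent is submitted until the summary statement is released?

85 days

Causal path: the letter of intent is submitted → the full proposal is submitted → administrative review is complete → the study section meets → the summary statement is released.
Total delay along the path: 4 + 15 + 47 + 19 = 85 days.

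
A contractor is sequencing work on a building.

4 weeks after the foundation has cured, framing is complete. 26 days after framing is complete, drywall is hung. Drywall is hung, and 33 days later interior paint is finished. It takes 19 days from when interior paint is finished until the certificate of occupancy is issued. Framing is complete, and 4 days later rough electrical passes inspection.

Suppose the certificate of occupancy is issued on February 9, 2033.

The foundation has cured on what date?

October 26, 2032

The certificate of occupancy is issued: Feb 9, 2033.
Interior paint is finished: Feb 9, 2033 − 19 days = Jan 21, 2033.
Drywall is hung: Jan 21, 2033 − 33 days = Dec 19, 2032.
Framing is complete: Dec 19, 2032 − 26 days = Nov 23, 2032.
The foundation has cured: Nov 23, 2032 − 4 weeks = Oct 26, 2032.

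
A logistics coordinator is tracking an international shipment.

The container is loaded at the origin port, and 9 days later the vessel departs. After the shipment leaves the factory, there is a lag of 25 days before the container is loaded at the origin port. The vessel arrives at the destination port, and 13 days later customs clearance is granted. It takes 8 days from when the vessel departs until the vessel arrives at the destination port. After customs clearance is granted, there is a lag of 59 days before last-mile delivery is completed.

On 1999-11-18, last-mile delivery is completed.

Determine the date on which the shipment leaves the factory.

Last-mile delivery is completed: Nov 18, 1999.
Customs clearance is granted: Nov 18, 1999 − 59 days = Sep 20, 1999.
The vessel arrives at the destination port: Sep 20, 1999 − 13 days = Sep 7, 1999.
The vessel departs: Sep 7, 1999 − 8 days = Aug 30, 1999.
The container is loaded at the origin port: Aug 30, 1999 − 9 days = Aug 21, 1999.
The shipment leaves the factory: Aug 21, 1999 − 25 days = Jul 27, 1999.

1999-07-27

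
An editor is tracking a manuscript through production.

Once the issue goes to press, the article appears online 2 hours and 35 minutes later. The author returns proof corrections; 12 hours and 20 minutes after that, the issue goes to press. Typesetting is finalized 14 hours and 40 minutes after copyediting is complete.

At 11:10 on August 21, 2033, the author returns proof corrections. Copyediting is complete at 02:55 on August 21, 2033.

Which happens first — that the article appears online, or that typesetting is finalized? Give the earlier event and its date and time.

The author returns proof corrections: 11:10 Aug 21, 2033.
The issue goes to press: 11:10 Aug 21, 2033 + 12h20m = 23:30 Aug 21, 2033.
The article appears online: 23:30 Aug 21, 2033 + 2h35m = 02:05 Aug 22, 2033.
Copyediting is complete: 02:55 Aug 21, 2033.
Typesetting is finalized: 02:55 Aug 21, 2033 + 14h40m = 17:35 Aug 21, 2033.
Comparing: the article appears online at 02:05 Aug 22, 2033 vs typesetting is finalized at 17:35 Aug 21, 2033. Earlier: typesetting is finalized.

Typesetting is finalized — 17:35 on August 21, 2033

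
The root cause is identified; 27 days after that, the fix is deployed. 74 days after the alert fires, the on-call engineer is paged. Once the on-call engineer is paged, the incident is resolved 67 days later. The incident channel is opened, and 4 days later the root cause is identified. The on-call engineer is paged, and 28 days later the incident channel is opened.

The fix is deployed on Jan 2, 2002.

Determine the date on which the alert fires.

The fix is deployed: Jan 2, 2002.
The root cause is identified: Jan 2, 2002 − 27 days = Dec 6, 2001.
The incident channel is opened: Dec 6, 2001 − 4 days = Dec 2, 2001.
The on-call engineer is paged: Dec 2, 2001 − 28 days = Nov 4, 2001.
The alert fires: Nov 4, 2001 − 74 days = Aug 22, 2001.

Aug 22, 2001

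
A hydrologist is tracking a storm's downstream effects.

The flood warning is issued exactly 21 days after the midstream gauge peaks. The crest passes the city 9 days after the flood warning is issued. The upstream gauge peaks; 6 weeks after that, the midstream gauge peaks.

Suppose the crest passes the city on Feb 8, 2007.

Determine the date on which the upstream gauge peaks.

The crest passes the city: Feb 8, 2007.
The flood warning is issued: Feb 8, 2007 − 9 days = Jan 30, 2007.
The midstream gauge peaks: Jan 30, 2007 − 21 days = Jan 9, 2007.
The upstream gauge peaks: Jan 9, 2007 − 6 weeks = Nov 28, 2006.

Nov 28, 2006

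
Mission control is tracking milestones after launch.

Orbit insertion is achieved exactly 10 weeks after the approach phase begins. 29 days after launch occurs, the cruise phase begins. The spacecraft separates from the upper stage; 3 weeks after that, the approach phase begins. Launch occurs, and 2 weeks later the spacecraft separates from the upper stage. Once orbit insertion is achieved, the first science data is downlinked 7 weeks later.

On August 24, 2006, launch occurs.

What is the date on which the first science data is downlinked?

January 25, 2007

Launch occurs: Aug 24, 2006.
The spacecraft separates from the upper stage: Aug 24, 2006 + 2 weeks = Sep 7, 2006.
The approach phase begins: Sep 7, 2006 + 3 weeks = Sep 28, 2006.
Orbit insertion is achieved: Sep 28, 2006 + 10 weeks = Dec 7, 2006.
The first science data is downlinked: Dec 7, 2006 + 7 weeks = Jan 25, 2007.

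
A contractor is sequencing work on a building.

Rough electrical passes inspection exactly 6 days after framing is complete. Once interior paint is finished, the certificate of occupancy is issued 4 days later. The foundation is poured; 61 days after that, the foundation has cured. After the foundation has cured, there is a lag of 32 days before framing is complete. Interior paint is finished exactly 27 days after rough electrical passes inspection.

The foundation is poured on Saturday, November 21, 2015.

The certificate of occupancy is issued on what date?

The foundation is poured: Nov 21, 2015.
The foundation has cured: Nov 21, 2015 + 61 days = Jan 21, 2016.
Framing is complete: Jan 21, 2016 + 32 days = Feb 22, 2016.
Rough electrical passes inspection: Feb 22, 2016 + 6 days = Feb 28, 2016.
Interior paint is finished: Feb 28, 2016 + 27 days = Mar 26, 2016.
The certificate of occupancy is issued: Mar 26, 2016 + 4 days = Mar 30, 2016.

Wednesday, March 30, 2016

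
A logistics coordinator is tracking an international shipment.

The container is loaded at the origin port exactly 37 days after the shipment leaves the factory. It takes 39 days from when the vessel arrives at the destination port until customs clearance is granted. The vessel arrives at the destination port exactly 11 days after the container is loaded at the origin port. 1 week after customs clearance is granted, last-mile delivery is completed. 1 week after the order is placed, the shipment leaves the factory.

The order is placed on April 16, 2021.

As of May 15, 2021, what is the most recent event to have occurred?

The order is placed: Apr 16, 2021.
The shipment leaves the factory: Apr 16, 2021 + 1 week = Apr 23, 2021.
The container is loaded at the origin port: Apr 23, 2021 + 37 days = May 30, 2021.
The vessel arrives at the destination port: May 30, 2021 + 11 days = Jun 10, 2021.
Customs clearance is granted: Jun 10, 2021 + 39 days = Jul 19, 2021.
Last-mile delivery is completed: Jul 19, 2021 + 1 week = Jul 26, 2021.
May 15, 2021 falls between when the shipment leaves the factory (Apr 23, 2021) and when the container is loaded at the origin port (May 30, 2021).

The shipment leaves the factory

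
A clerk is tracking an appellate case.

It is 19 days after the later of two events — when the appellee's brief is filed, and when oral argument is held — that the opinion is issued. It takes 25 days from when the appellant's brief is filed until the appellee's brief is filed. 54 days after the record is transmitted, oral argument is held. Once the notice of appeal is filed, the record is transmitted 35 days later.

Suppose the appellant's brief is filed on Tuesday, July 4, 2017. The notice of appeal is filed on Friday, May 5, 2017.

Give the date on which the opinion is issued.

The appellant's brief is filed: Jul 4, 2017.
The appellee's brief is filed: Jul 4, 2017 + 25 days = Jul 29, 2017.
The notice of appeal is filed: May 5, 2017.
The record is transmitted: May 5, 2017 + 35 days = Jun 9, 2017.
Oral argument is held: Jun 9, 2017 + 54 days = Aug 2, 2017.
Both prerequisites met — the appellee's brief is filed (Jul 29, 2017), oral argument is held (Aug 2, 2017); the later is Aug 2, 2017.
The opinion is issued: Aug 2, 2017 + 19 days = Aug 21, 2017.

Monday, August 21, 2017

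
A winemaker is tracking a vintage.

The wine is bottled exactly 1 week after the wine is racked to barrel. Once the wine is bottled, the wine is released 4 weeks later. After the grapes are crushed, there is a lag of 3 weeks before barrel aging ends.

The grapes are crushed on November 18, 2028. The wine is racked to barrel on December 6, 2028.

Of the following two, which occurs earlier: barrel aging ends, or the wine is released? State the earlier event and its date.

Barrel aging ends — December 9, 2028

The grapes are crushed: Nov 18, 2028.
Barrel aging ends: Nov 18, 2028 + 3 weeks = Dec 9, 2028.
The wine is racked to barrel: Dec 6, 2028.
The wine is bottled: Dec 6, 2028 + 1 week = Dec 13, 2028.
The wine is released: Dec 13, 2028 + 4 weeks = Jan 10, 2029.
Comparing: barrel aging ends on Dec 9, 2028 vs the wine is released on Jan 10, 2029. Earlier: barrel aging ends.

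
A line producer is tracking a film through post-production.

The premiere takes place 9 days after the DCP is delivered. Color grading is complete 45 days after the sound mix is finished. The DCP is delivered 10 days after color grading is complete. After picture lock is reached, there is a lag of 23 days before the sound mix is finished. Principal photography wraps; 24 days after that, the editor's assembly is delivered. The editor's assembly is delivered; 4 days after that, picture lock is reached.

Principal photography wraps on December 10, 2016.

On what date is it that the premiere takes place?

Principal photography wraps: Dec 10, 2016.
The editor's assembly is delivered: Dec 10, 2016 + 24 days = Jan 3, 2017.
Picture lock is reached: Jan 3, 2017 + 4 days = Jan 7, 2017.
The sound mix is finished: Jan 7, 2017 + 23 days = Jan 30, 2017.
Color grading is complete: Jan 30, 2017 + 45 days = Mar 16, 2017.
The DCP is delivered: Mar 16, 2017 + 10 days = Mar 26, 2017.
The premiere takes place: Mar 26, 2017 + 9 days = Apr 4, 2017.

April 4, 2017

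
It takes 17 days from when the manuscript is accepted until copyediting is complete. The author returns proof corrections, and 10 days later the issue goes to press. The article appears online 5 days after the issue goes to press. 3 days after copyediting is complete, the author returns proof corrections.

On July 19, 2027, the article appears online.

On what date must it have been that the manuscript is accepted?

June 14, 2027

The article appears online: Jul 19, 2027.
The issue goes to press: Jul 19, 2027 − 5 days = Jul 14, 2027.
The author returns proof corrections: Jul 14, 2027 − 10 days = Jul 4, 2027.
Copyediting is complete: Jul 4, 2027 − 3 days = Jul 1, 2027.
The manuscript is accepted: Jul 1, 2027 − 17 days = Jun 14, 2027.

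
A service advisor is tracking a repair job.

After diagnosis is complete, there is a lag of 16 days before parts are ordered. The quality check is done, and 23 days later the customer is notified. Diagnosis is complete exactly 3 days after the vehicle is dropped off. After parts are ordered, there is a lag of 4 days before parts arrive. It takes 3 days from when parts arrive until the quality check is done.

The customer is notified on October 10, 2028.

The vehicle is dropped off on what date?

August 22, 2028

The customer is notified: Oct 10, 2028.
The quality check is done: Oct 10, 2028 − 23 days = Sep 17, 2028.
Parts arrive: Sep 17, 2028 − 3 days = Sep 14, 2028.
Parts are ordered: Sep 14, 2028 − 4 days = Sep 10, 2028.
Diagnosis is complete: Sep 10, 2028 − 16 days = Aug 25, 2028.
The vehicle is dropped off: Aug 25, 2028 − 3 days = Aug 22, 2028.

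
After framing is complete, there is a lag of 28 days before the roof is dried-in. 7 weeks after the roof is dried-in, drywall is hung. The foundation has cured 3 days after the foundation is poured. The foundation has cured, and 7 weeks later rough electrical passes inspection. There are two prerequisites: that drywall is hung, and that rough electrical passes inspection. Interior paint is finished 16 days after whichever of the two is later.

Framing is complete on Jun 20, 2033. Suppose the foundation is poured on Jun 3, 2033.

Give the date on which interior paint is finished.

Sep 21, 2033

Framing is complete: Jun 20, 2033.
The roof is dried-in: Jun 20, 2033 + 28 days = Jul 18, 2033.
Drywall is hung: Jul 18, 2033 + 7 weeks = Sep 5, 2033.
The foundation is poured: Jun 3, 2033.
The foundation has cured: Jun 3, 2033 + 3 days = Jun 6, 2033.
Rough electrical passes inspection: Jun 6, 2033 + 7 weeks = Jul 25, 2033.
Both prerequisites met — drywall is hung (Sep 5, 2033), rough electrical passes inspection (Jul 25, 2033); the later is Sep 5, 2033.
Interior paint is finished: Sep 5, 2033 + 16 days = Sep 21, 2033.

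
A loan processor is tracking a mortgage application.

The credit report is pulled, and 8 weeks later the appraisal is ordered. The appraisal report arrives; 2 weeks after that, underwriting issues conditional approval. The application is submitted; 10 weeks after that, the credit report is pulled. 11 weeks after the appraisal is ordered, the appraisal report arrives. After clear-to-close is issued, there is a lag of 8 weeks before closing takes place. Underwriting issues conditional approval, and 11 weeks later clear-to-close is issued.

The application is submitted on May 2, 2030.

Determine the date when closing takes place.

The application is submitted: May 2, 2030.
The credit report is pulled: May 2, 2030 + 10 weeks = Jul 11, 2030.
The appraisal is ordered: Jul 11, 2030 + 8 weeks = Sep 5, 2030.
The appraisal report arrives: Sep 5, 2030 + 11 weeks = Nov 21, 2030.
Underwriting issues conditional approval: Nov 21, 2030 + 2 weeks = Dec 5, 2030.
Clear-to-close is issued: Dec 5, 2030 + 11 weeks = Feb 20, 2031.
Closing takes place: Feb 20, 2031 + 8 weeks = Apr 17, 2031.

April 17, 2031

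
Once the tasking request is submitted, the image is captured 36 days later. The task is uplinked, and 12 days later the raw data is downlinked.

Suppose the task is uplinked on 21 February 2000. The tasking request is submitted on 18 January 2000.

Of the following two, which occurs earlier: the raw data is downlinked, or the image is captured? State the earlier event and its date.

The task is uplinked: Feb 21, 2000.
The raw data is downlinked: Feb 21, 2000 + 12 days = Mar 4, 2000.
The tasking request is submitted: Jan 18, 2000.
The image is captured: Jan 18, 2000 + 36 days = Feb 23, 2000.
Comparing: the raw data is downlinked on Mar 4, 2000 vs the image is captured on Feb 23, 2000. Earlier: the image is captured.

The image is captured — 23 February 2000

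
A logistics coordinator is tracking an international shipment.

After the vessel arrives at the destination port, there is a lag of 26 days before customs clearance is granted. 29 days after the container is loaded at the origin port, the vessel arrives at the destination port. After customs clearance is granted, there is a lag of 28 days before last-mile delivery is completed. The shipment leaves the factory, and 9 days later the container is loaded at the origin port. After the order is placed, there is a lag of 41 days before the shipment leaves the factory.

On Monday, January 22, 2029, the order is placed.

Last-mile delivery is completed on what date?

The order is placed: Jan 22, 2029.
The shipment leaves the factory: Jan 22, 2029 + 41 days = Mar 4, 2029.
The container is loaded at the origin port: Mar 4, 2029 + 9 days = Mar 13, 2029.
The vessel arrives at the destination port: Mar 13, 2029 + 29 days = Apr 11, 2029.
Customs clearance is granted: Apr 11, 2029 + 26 days = May 7, 2029.
Last-mile delivery is completed: May 7, 2029 + 28 days = Jun 4, 2029.

Monday, June 4, 2029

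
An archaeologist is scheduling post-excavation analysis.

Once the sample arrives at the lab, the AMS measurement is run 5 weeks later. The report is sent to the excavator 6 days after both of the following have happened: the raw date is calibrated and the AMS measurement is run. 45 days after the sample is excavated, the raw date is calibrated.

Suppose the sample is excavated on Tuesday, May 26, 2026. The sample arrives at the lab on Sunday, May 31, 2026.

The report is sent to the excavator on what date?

Thursday, July 16, 2026

The sample is excavated: May 26, 2026.
The raw date is calibrated: May 26, 2026 + 45 days = Jul 10, 2026.
The sample arrives at the lab: May 31, 2026.
The AMS measurement is run: May 31, 2026 + 5 weeks = Jul 5, 2026.
Both prerequisites met — the raw date is calibrated (Jul 10, 2026), the AMS measurement is run (Jul 5, 2026); the later is Jul 10, 2026.
The report is sent to the excavator: Jul 10, 2026 + 6 days = Jul 16, 2026.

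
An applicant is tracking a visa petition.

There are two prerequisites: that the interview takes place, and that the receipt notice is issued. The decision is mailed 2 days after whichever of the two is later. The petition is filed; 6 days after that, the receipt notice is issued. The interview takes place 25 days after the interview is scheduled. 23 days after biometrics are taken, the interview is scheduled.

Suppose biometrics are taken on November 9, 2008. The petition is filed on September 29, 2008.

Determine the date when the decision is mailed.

Biometrics are taken: Nov 9, 2008.
The interview is scheduled: Nov 9, 2008 + 23 days = Dec 2, 2008.
The interview takes place: Dec 2, 2008 + 25 days = Dec 27, 2008.
The petition is filed: Sep 29, 2008.
The receipt notice is issued: Sep 29, 2008 + 6 days = Oct 5, 2008.
Both prerequisites met — the interview takes place (Dec 27, 2008), the receipt notice is issued (Oct 5, 2008); the later is Dec 27, 2008.
The decision is mailed: Dec 27, 2008 + 2 days = Dec 29, 2008.

December 29, 2008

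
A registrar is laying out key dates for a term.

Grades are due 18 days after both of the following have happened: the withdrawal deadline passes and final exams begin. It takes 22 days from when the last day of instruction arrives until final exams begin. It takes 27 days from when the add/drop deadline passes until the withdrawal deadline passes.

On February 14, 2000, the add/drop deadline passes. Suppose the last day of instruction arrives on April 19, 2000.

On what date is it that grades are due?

May 29, 2000

The add/drop deadline passes: Feb 14, 2000.
The withdrawal deadline passes: Feb 14, 2000 + 27 days = Mar 12, 2000.
The last day of instruction arrives: Apr 19, 2000.
Final exams begin: Apr 19, 2000 + 22 days = May 11, 2000.
Both prerequisites met — the withdrawal deadline passes (Mar 12, 2000), final exams begin (May 11, 2000); the later is May 11, 2000.
Grades are due: May 11, 2000 + 18 days = May 29, 2000.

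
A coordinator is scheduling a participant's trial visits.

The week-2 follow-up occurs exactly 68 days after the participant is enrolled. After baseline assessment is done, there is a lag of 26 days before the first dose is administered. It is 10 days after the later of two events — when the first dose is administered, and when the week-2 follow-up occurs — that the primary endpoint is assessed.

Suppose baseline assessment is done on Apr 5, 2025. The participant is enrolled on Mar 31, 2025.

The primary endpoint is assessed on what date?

Baseline assessment is done: Apr 5, 2025.
The first dose is administered: Apr 5, 2025 + 26 days = May 1, 2025.
The participant is enrolled: Mar 31, 2025.
The week-2 follow-up occurs: Mar 31, 2025 + 68 days = Jun 7, 2025.
Both prerequisites met — the first dose is administered (May 1, 2025), the week-2 follow-up occurs (Jun 7, 2025); the later is Jun 7, 2025.
The primary endpoint is assessed: Jun 7, 2025 + 10 days = Jun 17, 2025.

Jun 17, 2025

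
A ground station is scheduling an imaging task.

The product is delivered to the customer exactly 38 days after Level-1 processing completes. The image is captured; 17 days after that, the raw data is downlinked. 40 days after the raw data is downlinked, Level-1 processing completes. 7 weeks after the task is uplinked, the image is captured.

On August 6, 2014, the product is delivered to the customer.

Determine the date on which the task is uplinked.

The product is delivered to the customer: Aug 6, 2014.
Level-1 processing completes: Aug 6, 2014 − 38 days = Jun 29, 2014.
The raw data is downlinked: Jun 29, 2014 − 40 days = May 20, 2014.
The image is captured: May 20, 2014 − 17 days = May 3, 2014.
The task is uplinked: May 3, 2014 − 7 weeks = Mar 15, 2014.

March 15, 2014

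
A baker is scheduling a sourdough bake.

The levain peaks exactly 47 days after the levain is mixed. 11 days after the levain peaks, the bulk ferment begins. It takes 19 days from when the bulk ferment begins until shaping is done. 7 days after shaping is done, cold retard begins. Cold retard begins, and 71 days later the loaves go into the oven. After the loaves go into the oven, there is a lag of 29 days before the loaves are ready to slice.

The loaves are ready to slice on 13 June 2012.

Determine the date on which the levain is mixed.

12 December 2011

The loaves are ready to slice: Jun 13, 2012.
The loaves go into the oven: Jun 13, 2012 − 29 days = May 15, 2012.
Cold retard begins: May 15, 2012 − 71 days = Mar 5, 2012.
Shaping is done: Mar 5, 2012 − 7 days = Feb 27, 2012.
The bulk ferment begins: Feb 27, 2012 − 19 days = Feb 8, 2012.
The levain peaks: Feb 8, 2012 − 11 days = Jan 28, 2012.
The levain is mixed: Jan 28, 2012 − 47 days = Dec 12, 2011.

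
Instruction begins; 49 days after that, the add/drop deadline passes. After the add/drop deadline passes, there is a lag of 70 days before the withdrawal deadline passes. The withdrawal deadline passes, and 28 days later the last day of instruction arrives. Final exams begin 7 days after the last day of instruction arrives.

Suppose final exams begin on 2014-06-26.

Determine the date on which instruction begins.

Final exams begin: Jun 26, 2014.
The last day of instruction arrives: Jun 26, 2014 − 7 days = Jun 19, 2014.
The withdrawal deadline passes: Jun 19, 2014 − 28 days = May 22, 2014.
The add/drop deadline passes: May 22, 2014 − 70 days = Mar 13, 2014.
Instruction begins: Mar 13, 2014 − 49 days = Jan 23, 2014.

2014-01-23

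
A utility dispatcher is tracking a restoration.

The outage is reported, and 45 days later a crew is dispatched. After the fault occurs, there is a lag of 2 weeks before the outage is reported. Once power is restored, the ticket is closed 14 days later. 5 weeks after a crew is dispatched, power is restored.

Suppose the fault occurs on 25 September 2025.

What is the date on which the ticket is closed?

11 January 2026

The fault occurs: Sep 25, 2025.
The outage is reported: Sep 25, 2025 + 2 weeks = Oct 9, 2025.
A crew is dispatched: Oct 9, 2025 + 45 days = Nov 23, 2025.
Power is restored: Nov 23, 2025 + 5 weeks = Dec 28, 2025.
The ticket is closed: Dec 28, 2025 + 14 days = Jan 11, 2026.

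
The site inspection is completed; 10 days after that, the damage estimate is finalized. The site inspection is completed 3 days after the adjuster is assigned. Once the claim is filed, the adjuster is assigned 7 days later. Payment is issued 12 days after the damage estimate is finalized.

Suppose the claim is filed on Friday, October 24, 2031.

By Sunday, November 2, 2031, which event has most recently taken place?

The claim is filed: Oct 24, 2031.
The adjuster is assigned: Oct 24, 2031 + 7 days = Oct 31, 2031.
The site inspection is completed: Oct 31, 2031 + 3 days = Nov 3, 2031.
The damage estimate is finalized: Nov 3, 2031 + 10 days = Nov 13, 2031.
Payment is issued: Nov 13, 2031 + 12 days = Nov 25, 2031.
Nov 2, 2031 falls between when the adjuster is assigned (Oct 31, 2031) and when the site inspection is completed (Nov 3, 2031).

The adjuster is assigned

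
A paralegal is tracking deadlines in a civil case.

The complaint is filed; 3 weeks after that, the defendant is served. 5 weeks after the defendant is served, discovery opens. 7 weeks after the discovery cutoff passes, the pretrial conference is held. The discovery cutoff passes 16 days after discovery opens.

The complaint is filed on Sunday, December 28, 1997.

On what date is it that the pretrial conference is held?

The complaint is filed: Dec 28, 1997.
The defendant is served: Dec 28, 1997 + 3 weeks = Jan 18, 1998.
Discovery opens: Jan 18, 1998 + 5 weeks = Feb 22, 1998.
The discovery cutoff passes: Feb 22, 1998 + 16 days = Mar 10, 1998.
The pretrial conference is held: Mar 10, 1998 + 7 weeks = Apr 28, 1998.

Tuesday, April 28, 1998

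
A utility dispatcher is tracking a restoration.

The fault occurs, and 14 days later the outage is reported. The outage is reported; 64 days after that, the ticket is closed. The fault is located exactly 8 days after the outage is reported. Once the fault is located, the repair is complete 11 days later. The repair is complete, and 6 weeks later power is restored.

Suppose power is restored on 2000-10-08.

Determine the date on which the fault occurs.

Power is restored: Oct 8, 2000.
The repair is complete: Oct 8, 2000 − 6 weeks = Aug 27, 2000.
The fault is located: Aug 27, 2000 − 11 days = Aug 16, 2000.
The outage is reported: Aug 16, 2000 − 8 days = Aug 8, 2000.
The fault occurs: Aug 8, 2000 − 14 days = Jul 25, 2000.

2000-07-25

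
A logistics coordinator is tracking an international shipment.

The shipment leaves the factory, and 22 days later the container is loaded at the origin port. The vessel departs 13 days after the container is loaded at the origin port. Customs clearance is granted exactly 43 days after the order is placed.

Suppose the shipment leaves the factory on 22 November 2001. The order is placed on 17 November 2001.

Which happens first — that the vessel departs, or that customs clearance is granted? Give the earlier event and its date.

The shipment leaves the factory: Nov 22, 2001.
The container is loaded at the origin port: Nov 22, 2001 + 22 days = Dec 14, 2001.
The vessel departs: Dec 14, 2001 + 13 days = Dec 27, 2001.
The order is placed: Nov 17, 2001.
Customs clearance is granted: Nov 17, 2001 + 43 days = Dec 30, 2001.
Comparing: the vessel departs on Dec 27, 2001 vs customs clearance is granted on Dec 30, 2001. Earlier: the vessel departs.

The vessel departs — 27 December 2001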